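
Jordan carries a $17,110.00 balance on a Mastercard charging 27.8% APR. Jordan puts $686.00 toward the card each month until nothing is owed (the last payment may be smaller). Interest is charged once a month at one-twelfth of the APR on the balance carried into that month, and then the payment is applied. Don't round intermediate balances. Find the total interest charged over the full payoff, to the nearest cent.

$8,720.84

Monthly rate r = 27.8%/12 = 2.31667% = 0.0231667.
Payoff takes n = ⌈−ln(1 − rB₀/P)/ln(1+r)⌉ = ⌈37.652⌉ = 38 payments; the last is $448.84.
Total paid = 37·$686.00 + $448.84 = $25,830.84.
Total interest = total paid − principal = $25,830.84 − $17,110.00 = $8,720.84.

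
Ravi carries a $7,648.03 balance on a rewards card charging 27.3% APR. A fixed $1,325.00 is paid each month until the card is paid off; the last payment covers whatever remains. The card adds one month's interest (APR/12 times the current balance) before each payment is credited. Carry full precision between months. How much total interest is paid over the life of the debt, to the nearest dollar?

$647

Monthly rate r = 27.3%/12 = 2.275% = 0.02275.
Payoff takes n = ⌈−ln(1 − rB₀/P)/ln(1+r)⌉ = ⌈6.258⌉ = 7 payments; the last is $344.75.
Total paid = 6·$1,325.00 + $344.75 = $8,294.75.
Total interest = total paid − principal = $8,294.75 − $7,648.03 = $646.72.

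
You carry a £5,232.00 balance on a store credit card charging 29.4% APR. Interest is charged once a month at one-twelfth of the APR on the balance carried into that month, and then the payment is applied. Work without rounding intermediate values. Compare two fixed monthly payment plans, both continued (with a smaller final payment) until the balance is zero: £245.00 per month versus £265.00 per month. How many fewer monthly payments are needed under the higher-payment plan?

3 fewer payments

Monthly rate r = 29.4%/12 = 2.45% = 0.0245.
At £245.00/mo: n = ⌈−ln(1 − rB₀/P)/ln(1+r)⌉ = 31 payments (last £147.66); total interest = total paid − £5,232.00 = £2,265.66.
At £265.00/mo: 28 payments (last £83.53); total interest £2,006.53.
Payments saved = 31 − 28 = 3.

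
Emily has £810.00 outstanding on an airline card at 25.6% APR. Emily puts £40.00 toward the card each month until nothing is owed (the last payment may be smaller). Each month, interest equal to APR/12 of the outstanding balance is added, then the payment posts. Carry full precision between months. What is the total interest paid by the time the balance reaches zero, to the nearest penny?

Monthly rate r = 25.6%/12 = 2.13333% = 0.0213333.
Payoff takes n = ⌈−ln(1 − rB₀/P)/ln(1+r)⌉ = ⌈26.796⌉ = 27 payments; the last is £31.90.
Total paid = 26·£40.00 + £31.90 = £1,071.90.
Total interest = total paid − principal = £1,071.90 − £810.00 = £261.90.

£261.90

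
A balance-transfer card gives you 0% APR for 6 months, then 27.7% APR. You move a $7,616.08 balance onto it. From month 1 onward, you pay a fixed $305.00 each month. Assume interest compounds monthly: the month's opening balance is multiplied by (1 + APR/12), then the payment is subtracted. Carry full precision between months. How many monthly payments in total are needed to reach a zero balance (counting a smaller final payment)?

Promo months 1–6 at r₀ = 0%/12 = 0; months 7+ at r₁ = 27.7%/12 = 0.0230833.
After month 6 (no interest yet): B = $7,616.08 − 6·$305.00 = $5,786.08.
Then at r₁ with $305.00/mo: n₂ = −ln(1 − r₁·B/P)/ln(1+r₁) ≈ 25.24 → 26 more payments.

32 months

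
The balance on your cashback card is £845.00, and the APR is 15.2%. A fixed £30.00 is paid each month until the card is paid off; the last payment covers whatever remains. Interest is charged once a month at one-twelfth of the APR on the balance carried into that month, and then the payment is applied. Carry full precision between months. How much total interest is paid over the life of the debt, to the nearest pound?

£207

Monthly rate r = 15.2%/12 = 1.26667% = 0.0126667.
Payoff takes n = ⌈−ln(1 − rB₀/P)/ln(1+r)⌉ = ⌈35.057⌉ = 36 payments; the last is £1.72.
Total paid = 35·£30.00 + £1.72 = £1,051.72.
Total interest = total paid − principal = £1,051.72 − £845.00 = £206.72.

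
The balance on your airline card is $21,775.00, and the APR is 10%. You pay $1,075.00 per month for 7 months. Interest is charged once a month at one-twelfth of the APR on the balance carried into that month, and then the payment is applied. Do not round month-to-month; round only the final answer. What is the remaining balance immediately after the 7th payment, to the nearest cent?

Monthly rate r = 10%/12 = 0.833333% = 0.00833333.
Each month: B ← B·(1+r) − $1,075.00.
Month 1: interest $181.46; balance after payment $20,881.46.
Month 2: interest $174.01; balance after payment $19,980.47.
Month 3: interest $166.50; balance after payment $19,071.97.
Month 4: interest $158.93; balance after payment $18,155.91.
Month 5: interest $151.30; balance after payment $17,232.21.
Month 6: interest $143.60; balance after payment $16,300.81.
Month 7: interest $135.84; balance after payment $15,361.65.

$15,361.65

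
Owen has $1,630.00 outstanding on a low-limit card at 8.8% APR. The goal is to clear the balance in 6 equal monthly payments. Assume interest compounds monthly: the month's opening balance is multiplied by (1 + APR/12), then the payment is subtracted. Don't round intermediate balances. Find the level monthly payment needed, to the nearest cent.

$278.68

Monthly rate r = 8.8%/12 = 0.733333% = 0.00733333.
Level-payment amortization: P = B₀·r / (1 − (1+r)^(−n)) = 1630.00·0.00733333 / (1 − 1.00733^(−6)).
Denominator 1 − (1+r)^(−6) = 0.0428923923.
P = 11.9533 / 0.0428923923 ≈ 278.68.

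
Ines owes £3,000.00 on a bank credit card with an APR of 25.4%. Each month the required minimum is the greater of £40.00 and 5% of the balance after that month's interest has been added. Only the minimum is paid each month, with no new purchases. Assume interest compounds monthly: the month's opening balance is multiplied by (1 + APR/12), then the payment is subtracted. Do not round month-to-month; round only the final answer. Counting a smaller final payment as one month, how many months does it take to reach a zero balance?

Monthly rate r = 25.4%/12 = 2.11667% = 0.0211667.
While 5% of the post-interest balance exceeds £40.00, each month B ← (B·(1+r))·(1 − 0.05), i.e. B shrinks by the factor (1+r)·0.95 = 0.97011.
This holds for months 1–45. Entering month 46 the balance is £765.65; 5% of the post-interest balance is now below £40.00, so the flat £40.00 minimum applies from here.
From month 46 a fixed £40.00 at rate r clears £765.65 in 25 more payments. Total: 45 + 25 = 70 months.

70 months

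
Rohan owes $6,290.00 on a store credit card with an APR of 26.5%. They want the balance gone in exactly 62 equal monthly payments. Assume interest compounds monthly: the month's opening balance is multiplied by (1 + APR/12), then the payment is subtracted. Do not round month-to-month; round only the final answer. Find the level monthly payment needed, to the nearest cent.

$187.24

Monthly rate r = 26.5%/12 = 2.20833% = 0.0220833.
Level-payment amortization: P = B₀·r / (1 − (1+r)^(−n)) = 6290.00·0.0220833 / (1 − 1.02208^(−62)).
Denominator 1 − (1+r)^(−62) = 0.74186375.
P = 138.904 / 0.74186375 ≈ 187.24.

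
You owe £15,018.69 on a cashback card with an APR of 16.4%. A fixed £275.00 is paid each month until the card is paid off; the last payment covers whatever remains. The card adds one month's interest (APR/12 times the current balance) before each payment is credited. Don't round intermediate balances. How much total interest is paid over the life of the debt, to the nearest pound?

£12,776

Monthly rate r = 16.4%/12 = 1.36667% = 0.0136667.
Payoff takes n = ⌈−ln(1 − rB₀/P)/ln(1+r)⌉ = ⌈101.070⌉ = 102 payments; the last is £19.27.
Total paid = 101·£275.00 + £19.27 = £27,794.27.
Total interest = total paid − principal = £27,794.27 − £15,018.69 = £12,775.58.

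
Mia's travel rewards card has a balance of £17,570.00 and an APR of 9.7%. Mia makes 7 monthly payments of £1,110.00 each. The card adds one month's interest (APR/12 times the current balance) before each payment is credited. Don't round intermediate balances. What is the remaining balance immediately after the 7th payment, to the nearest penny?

Monthly rate r = 9.7%/12 = 0.808333% = 0.00808333.
Each month: B ← B·(1+r) − £1,110.00.
Month 1: interest £142.02; balance after payment £16,602.02.
Month 2: interest £134.20; balance after payment £15,626.22.
Month 3: interest £126.31; balance after payment £14,642.54.
Month 4: interest £118.36; balance after payment £13,650.90.
Month 5: interest £110.34; balance after payment £12,651.24.
Month 6: interest £102.26; balance after payment £11,643.51.
Month 7: interest £94.12; balance after payment £10,627.62.

£10,627.62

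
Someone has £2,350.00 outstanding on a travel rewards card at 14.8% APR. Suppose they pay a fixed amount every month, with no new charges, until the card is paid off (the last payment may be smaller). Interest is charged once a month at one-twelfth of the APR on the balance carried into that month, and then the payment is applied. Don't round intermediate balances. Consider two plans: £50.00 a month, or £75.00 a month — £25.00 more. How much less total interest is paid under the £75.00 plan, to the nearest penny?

£546.51

Monthly rate r = 14.8%/12 = 1.23333% = 0.0123333.
At £50.00/mo: n = ⌈−ln(1 − rB₀/P)/ln(1+r)⌉ = 71 payments (last £35.36); total interest = total paid − £2,350.00 = £1,185.36.
At £75.00/mo: 40 payments (last £63.85); total interest £638.85.
Interest saved = £1,185.36 − £638.85 = £546.51.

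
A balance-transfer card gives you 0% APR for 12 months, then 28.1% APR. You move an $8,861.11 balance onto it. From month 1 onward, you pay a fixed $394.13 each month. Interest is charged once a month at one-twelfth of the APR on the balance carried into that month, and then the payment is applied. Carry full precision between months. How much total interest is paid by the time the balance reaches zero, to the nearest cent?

$665.06

Promo months 1–12 at r₀ = 0%/12 = 0; months 13+ at r₁ = 28.1%/12 = 0.0234167.
After month 12 (no interest yet): B = $8,861.11 − 12·$394.13 = $4,131.55.
Then at r₁ with $394.13/mo: n₂ = −ln(1 − r₁·B/P)/ln(1+r₁) ≈ 12.17 → 13 more payments.
Total paid = 24·$394.13 + $67.05 = $9,526.17; interest = $9,526.17 − $8,861.11 = $665.06.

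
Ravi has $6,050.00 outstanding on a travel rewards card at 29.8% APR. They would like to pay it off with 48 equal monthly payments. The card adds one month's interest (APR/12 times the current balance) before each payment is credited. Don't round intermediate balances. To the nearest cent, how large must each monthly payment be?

$217.13

Monthly rate r = 29.8%/12 = 2.48333% = 0.0248333.
Level-payment amortization: P = B₀·r / (1 − (1+r)^(−n)) = 6050.00·0.0248333 / (1 − 1.02483^(−48)).
Denominator 1 − (1+r)^(−48) = 0.691933587.
P = 150.242 / 0.691933587 ≈ 217.13.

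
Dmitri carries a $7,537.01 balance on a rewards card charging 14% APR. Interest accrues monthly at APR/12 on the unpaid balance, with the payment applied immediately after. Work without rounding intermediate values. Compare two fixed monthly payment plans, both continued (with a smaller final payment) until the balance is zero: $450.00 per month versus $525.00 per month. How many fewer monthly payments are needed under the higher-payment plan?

3 fewer payments

Monthly rate r = 14%/12 = 1.16667% = 0.0116667.
At $450.00/mo: n = ⌈−ln(1 − rB₀/P)/ln(1+r)⌉ = 19 payments (last $335.33); total interest = total paid − $7,537.01 = $898.32.
At $525.00/mo: 16 payments (last $422.41); total interest $760.40.
Payments saved = 19 − 16 = 3.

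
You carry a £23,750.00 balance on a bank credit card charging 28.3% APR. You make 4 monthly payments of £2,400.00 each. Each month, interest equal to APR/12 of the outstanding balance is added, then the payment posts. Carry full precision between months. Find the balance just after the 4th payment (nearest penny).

£16,125.95

Monthly rate r = 28.3%/12 = 2.35833% = 0.0235833.
Each month: B ← B·(1+r) − £2,400.00.
Month 1: interest £560.10; balance after payment £21,910.10.
Month 2: interest £516.71; balance after payment £20,026.82.
Month 3: interest £472.30; balance after payment £18,099.12.
Month 4: interest £426.84; balance after payment £16,125.95.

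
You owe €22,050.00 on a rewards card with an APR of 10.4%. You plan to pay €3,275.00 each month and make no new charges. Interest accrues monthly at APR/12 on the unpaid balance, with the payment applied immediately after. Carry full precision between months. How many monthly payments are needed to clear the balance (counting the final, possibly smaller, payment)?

Monthly rate r = 10.4%/12 = 0.866667% = 0.00866667.
Recurrence: B ← B·(1+r) − €3,275.00.
Month 1: interest €191.10; balance after payment €18,966.10.
Month 2: interest €164.37; balance after payment €15,855.47.
Closed form: n = −ln(1 − rB₀/P)/ln(1+r) = −ln(0.94165)/ln(1.00867) ≈ 6.967, so the balance reaches zero during payment 7.

7 months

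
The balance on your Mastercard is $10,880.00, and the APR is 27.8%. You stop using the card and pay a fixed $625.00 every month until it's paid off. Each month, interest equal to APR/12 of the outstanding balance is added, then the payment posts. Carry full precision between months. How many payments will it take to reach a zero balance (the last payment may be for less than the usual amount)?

23 payments

Monthly rate r = 27.8%/12 = 2.31667% = 0.0231667.
Recurrence: B ← B·(1+r) − $625.00.
Month 1: interest $252.05; balance after payment $10,507.05.
Month 2: interest $243.41; balance after payment $10,125.47.
Closed form: n = −ln(1 − rB₀/P)/ln(1+r) = −ln(0.59671)/ln(1.02317) ≈ 22.544, so the balance reaches zero during payment 23.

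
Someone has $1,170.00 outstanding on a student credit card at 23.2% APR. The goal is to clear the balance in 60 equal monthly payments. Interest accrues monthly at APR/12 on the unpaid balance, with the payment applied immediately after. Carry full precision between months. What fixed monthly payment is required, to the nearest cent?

Monthly rate r = 23.2%/12 = 1.93333% = 0.0193333.
Level-payment amortization: P = B₀·r / (1 − (1+r)^(−n)) = 1170.00·0.0193333 / (1 − 1.01933^(−60)).
Denominator 1 − (1+r)^(−60) = 0.683023972.
P = 22.62 / 0.683023972 ≈ 33.12.

$33.12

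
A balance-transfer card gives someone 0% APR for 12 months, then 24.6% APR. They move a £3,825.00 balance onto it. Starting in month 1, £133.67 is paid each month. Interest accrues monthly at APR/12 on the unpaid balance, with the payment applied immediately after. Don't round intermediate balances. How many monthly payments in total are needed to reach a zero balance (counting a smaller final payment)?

33 payments

Promo months 1–12 at r₀ = 0%/12 = 0; months 13+ at r₁ = 24.6%/12 = 0.0205.
After month 12 (no interest yet): B = £3,825.00 − 12·£133.67 = £2,220.96.
Then at r₁ with £133.67/mo: n₂ = −ln(1 − r₁·B/P)/ln(1+r₁) ≈ 20.52 → 21 more payments.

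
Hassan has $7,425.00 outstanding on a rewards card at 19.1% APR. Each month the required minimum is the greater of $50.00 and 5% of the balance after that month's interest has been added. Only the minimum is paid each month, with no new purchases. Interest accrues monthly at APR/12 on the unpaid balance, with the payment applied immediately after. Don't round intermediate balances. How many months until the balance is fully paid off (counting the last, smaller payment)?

81 months

Monthly rate r = 19.1%/12 = 1.59167% = 0.0159167.
While 5% of the post-interest balance exceeds $50.00, each month B ← (B·(1+r))·(1 − 0.05), i.e. B shrinks by the factor (1+r)·0.95 = 0.96512.
This holds for months 1–57. Entering month 58 the balance is $981.42; 5% of the post-interest balance is now below $50.00, so the flat $50.00 minimum applies from here.
From month 58 a fixed $50.00 at rate r clears $981.42 in 24 more payments. Total: 57 + 24 = 81 months.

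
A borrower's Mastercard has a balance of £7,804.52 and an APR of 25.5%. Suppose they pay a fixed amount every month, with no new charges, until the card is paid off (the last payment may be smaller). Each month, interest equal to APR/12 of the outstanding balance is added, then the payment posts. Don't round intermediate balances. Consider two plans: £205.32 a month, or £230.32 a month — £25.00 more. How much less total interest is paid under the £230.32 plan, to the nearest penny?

£2,154.87

Monthly rate r = 25.5%/12 = 2.125% = 0.02125.
At £205.32/mo: n = ⌈−ln(1 − rB₀/P)/ln(1+r)⌉ = 79 payments (last £86.40); total interest = total paid − £7,804.52 = £8,296.84.
At £230.32/mo: 61 payments (last £127.29); total interest £6,141.97.
Interest saved = £8,296.84 − £6,141.97 = £2,154.87.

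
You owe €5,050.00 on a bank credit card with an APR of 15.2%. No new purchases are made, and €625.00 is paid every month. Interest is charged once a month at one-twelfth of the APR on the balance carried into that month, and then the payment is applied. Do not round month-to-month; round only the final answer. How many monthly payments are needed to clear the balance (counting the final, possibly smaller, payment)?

9 payments

Monthly rate r = 15.2%/12 = 1.26667% = 0.0126667.
Recurrence: B ← B·(1+r) − €625.00.
Month 1: interest €63.97; balance after payment €4,488.97.
Month 2: interest €56.86; balance after payment €3,920.83.
Closed form: n = −ln(1 − rB₀/P)/ln(1+r) = −ln(0.89765)/ln(1.01267) ≈ 8.578, so the balance reaches zero during payment 9.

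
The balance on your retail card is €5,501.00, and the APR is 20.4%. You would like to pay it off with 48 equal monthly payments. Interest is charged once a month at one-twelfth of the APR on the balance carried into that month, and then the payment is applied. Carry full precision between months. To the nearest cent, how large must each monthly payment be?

Monthly rate r = 20.4%/12 = 1.7% = 0.017.
Level-payment amortization: P = B₀·r / (1 − (1+r)^(−n)) = 5501.00·0.017 / (1 − 1.017^(−48)).
Denominator 1 − (1+r)^(−48) = 0.554759912.
P = 93.517 / 0.554759912 ≈ 168.57.

€168.57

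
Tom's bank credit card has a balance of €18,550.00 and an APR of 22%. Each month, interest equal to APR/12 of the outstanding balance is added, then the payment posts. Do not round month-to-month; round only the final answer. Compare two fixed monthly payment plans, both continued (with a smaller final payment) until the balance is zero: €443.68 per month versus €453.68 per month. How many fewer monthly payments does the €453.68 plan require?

4 fewer payments

Monthly rate r = 22%/12 = 1.83333% = 0.0183333.
At €443.68/mo: n = ⌈−ln(1 − rB₀/P)/ln(1+r)⌉ = 81 payments (last €29.90); total interest = total paid − €18,550.00 = €16,974.30.
At €453.68/mo: 77 payments (last €101.17); total interest €16,030.85.
Payments saved = 81 − 77 = 4.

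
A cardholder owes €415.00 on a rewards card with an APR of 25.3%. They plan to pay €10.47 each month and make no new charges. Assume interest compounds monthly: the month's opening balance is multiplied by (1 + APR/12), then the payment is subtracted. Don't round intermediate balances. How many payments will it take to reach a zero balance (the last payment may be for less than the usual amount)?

Monthly rate r = 25.3%/12 = 2.10833% = 0.0210833.
Recurrence: B ← B·(1+r) − €10.47.
Month 1: interest €8.75; balance after payment €413.28.
Month 2: interest €8.71; balance after payment €411.52.
Closed form: n = −ln(1 − rB₀/P)/ln(1+r) = −ln(0.16432)/ln(1.02108) ≈ 86.557, so the balance reaches zero during payment 87.

87 payments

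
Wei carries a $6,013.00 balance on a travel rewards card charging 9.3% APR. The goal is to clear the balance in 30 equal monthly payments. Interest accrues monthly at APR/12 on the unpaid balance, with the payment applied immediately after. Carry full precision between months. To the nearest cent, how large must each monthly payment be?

$225.41

Monthly rate r = 9.3%/12 = 0.775% = 0.00775.
Level-payment amortization: P = B₀·r / (1 − (1+r)^(−n)) = 6013.00·0.00775 / (1 − 1.00775^(−30)).
Denominator 1 − (1+r)^(−30) = 0.206739562.
P = 46.6008 / 0.206739562 ≈ 225.41.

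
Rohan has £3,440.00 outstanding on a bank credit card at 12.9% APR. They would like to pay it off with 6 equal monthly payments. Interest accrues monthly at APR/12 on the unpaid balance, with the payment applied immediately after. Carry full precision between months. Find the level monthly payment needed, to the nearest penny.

Monthly rate r = 12.9%/12 = 1.075% = 0.01075.
Level-payment amortization: P = B₀·r / (1 − (1+r)^(−n)) = 3440.00·0.01075 / (1 − 1.01075^(−6)).
Denominator 1 − (1+r)^(−6) = 0.0621411089.
P = 36.98 / 0.0621411089 ≈ 595.10.

£595.10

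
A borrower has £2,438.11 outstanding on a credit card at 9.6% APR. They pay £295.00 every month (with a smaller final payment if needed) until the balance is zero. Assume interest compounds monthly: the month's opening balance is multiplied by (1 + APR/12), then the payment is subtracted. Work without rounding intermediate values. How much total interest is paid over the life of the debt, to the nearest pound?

£95

Monthly rate r = 9.6%/12 = 0.8% = 0.008.
Payoff takes n = ⌈−ln(1 − rB₀/P)/ln(1+r)⌉ = ⌈8.585⌉ = 9 payments; the last is £172.81.
Total paid = 8·£295.00 + £172.81 = £2,532.81.
Total interest = total paid − principal = £2,532.81 − £2,438.11 = £94.70.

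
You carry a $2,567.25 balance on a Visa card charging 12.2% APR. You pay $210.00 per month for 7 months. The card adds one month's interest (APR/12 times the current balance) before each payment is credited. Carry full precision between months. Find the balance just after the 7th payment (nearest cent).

$1,240.02

Monthly rate r = 12.2%/12 = 1.01667% = 0.0101667.
Each month: B ← B·(1+r) − $210.00.
Month 1: interest $26.10; balance after payment $2,383.35.
Month 2: interest $24.23; balance after payment $2,197.58.
Month 3: interest $22.34; balance after payment $2,009.92.
Month 4: interest $20.43; balance after payment $1,820.36.
Month 5: interest $18.51; balance after payment $1,628.86.
Month 6: interest $16.56; balance after payment $1,435.42.
Month 7: interest $14.59; balance after payment $1,240.02.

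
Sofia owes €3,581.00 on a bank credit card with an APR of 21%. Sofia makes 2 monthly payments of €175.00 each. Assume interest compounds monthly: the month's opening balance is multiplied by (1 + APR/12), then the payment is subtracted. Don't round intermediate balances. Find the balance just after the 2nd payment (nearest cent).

€3,354.37

Monthly rate r = 21%/12 = 1.75% = 0.0175.
Each month: B ← B·(1+r) − €175.00.
Month 1: interest €62.67; balance after payment €3,468.67.
Month 2: interest €60.70; balance after payment €3,354.37.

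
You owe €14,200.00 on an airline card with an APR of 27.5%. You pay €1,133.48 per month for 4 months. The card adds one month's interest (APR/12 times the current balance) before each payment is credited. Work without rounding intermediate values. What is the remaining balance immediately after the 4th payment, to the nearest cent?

Monthly rate r = 27.5%/12 = 2.29167% = 0.0229167.
Each month: B ← B·(1+r) − €1,133.48.
Month 1: interest €325.42; balance after payment €13,391.94.
Month 2: interest €306.90; balance after payment €12,565.36.
Month 3: interest €287.96; balance after payment €11,719.83.
Month 4: interest €268.58; balance after payment €10,854.93.

€10,854.93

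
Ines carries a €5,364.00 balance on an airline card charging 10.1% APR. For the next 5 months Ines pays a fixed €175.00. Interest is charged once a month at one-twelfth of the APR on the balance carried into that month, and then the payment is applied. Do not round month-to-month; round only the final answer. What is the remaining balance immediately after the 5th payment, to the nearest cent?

Monthly rate r = 10.1%/12 = 0.841667% = 0.00841667.
Each month: B ← B·(1+r) − €175.00.
Month 1: interest €45.15; balance after payment €5,234.15.
Month 2: interest €44.05; balance after payment €5,103.20.
Month 3: interest €42.95; balance after payment €4,971.15.
Month 4: interest €41.84; balance after payment €4,837.99.
Month 5: interest €40.72; balance after payment €4,703.71.

€4,703.71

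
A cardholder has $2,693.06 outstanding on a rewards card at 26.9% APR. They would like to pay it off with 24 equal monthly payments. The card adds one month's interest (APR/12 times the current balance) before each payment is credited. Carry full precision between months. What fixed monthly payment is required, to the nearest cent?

$146.31

Monthly rate r = 26.9%/12 = 2.24167% = 0.0224167.
Level-payment amortization: P = B₀·r / (1 − (1+r)^(−n)) = 2693.06·0.0224167 / (1 − 1.02242^(−24)).
Denominator 1 − (1+r)^(−24) = 0.412605454.
P = 60.3694 / 0.412605454 ≈ 146.31.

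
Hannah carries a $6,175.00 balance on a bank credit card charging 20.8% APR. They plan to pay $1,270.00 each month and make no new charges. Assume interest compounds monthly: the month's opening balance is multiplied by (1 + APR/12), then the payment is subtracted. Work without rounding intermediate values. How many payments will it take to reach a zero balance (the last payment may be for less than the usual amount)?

6 months

Monthly rate r = 20.8%/12 = 1.73333% = 0.0173333.
Recurrence: B ← B·(1+r) − $1,270.00.
Month 1: interest $107.03; balance after payment $5,012.03.
Month 2: interest $86.88; balance after payment $3,828.91.
Month 3: interest $66.37; balance after payment $2,625.28.
Month 4: interest $45.50; balance after payment $1,400.78.
Month 5: interest $24.28; balance after payment $155.06.
Month 6: interest $2.69; balance after payment $0.00.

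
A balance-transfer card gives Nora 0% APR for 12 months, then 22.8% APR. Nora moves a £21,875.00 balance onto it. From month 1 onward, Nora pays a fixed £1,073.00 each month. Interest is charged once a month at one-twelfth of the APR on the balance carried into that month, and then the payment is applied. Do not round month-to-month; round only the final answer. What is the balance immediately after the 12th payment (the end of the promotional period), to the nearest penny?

Promo months 1–12 at r₀ = 0%/12 = 0; months 13+ at r₁ = 22.8%/12 = 0.019.
After month 12 (no interest yet): B = £21,875.00 − 12·£1,073.00 = £8,999.00.

£8,999.00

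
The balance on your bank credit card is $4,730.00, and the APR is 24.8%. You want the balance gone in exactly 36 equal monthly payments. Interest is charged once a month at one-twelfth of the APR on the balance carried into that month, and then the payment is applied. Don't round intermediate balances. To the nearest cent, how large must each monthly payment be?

Monthly rate r = 24.8%/12 = 2.06667% = 0.0206667.
Level-payment amortization: P = B₀·r / (1 − (1+r)^(−n)) = 4730.00·0.0206667 / (1 − 1.02067^(−36)).
Denominator 1 − (1+r)^(−36) = 0.521173188.
P = 97.7533 / 0.521173188 ≈ 187.56.

$187.56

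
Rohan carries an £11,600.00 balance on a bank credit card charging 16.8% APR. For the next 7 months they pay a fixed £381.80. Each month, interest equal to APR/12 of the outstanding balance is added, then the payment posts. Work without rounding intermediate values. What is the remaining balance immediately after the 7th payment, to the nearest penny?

£9,998.17

Monthly rate r = 16.8%/12 = 1.4% = 0.014.
Each month: B ← B·(1+r) − £381.80.
Month 1: interest £162.40; balance after payment £11,380.60.
Month 2: interest £159.33; balance after payment £11,158.13.
Month 3: interest £156.21; balance after payment £10,932.54.
Month 4: interest £153.06; balance after payment £10,703.80.
Month 5: interest £149.85; balance after payment £10,471.85.
Month 6: interest £146.61; balance after payment £10,236.66.
Month 7: interest £143.31; balance after payment £9,998.17.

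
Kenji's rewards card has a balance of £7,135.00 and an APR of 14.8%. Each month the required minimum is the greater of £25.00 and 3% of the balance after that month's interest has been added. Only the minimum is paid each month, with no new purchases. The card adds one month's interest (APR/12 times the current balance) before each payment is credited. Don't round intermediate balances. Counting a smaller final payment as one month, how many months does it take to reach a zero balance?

162 months

Monthly rate r = 14.8%/12 = 1.23333% = 0.0123333.
While 3% of the post-interest balance exceeds £25.00, each month B ← (B·(1+r))·(1 − 0.03), i.e. B shrinks by the factor (1+r)·0.97 = 0.98196.
This holds for months 1–119. Entering month 120 the balance is £817.96; 3% of the post-interest balance is now below £25.00, so the flat £25.00 minimum applies from here.
From month 120 a fixed £25.00 at rate r clears £817.96 in 43 more payments. Total: 119 + 43 = 162 months.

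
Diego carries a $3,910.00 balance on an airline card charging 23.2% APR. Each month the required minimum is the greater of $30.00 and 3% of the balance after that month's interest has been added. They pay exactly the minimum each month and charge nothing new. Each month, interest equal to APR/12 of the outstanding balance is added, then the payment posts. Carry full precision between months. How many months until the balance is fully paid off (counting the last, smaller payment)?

Monthly rate r = 23.2%/12 = 1.93333% = 0.0193333.
While 3% of the post-interest balance exceeds $30.00, each month B ← (B·(1+r))·(1 − 0.03), i.e. B shrinks by the factor (1+r)·0.97 = 0.98875.
This holds for months 1–123. Entering month 124 the balance is $972.74; 3% of the post-interest balance is now below $30.00, so the flat $30.00 minimum applies from here.
From month 124 a fixed $30.00 at rate r clears $972.74 in 52 more payments. Total: 123 + 52 = 175 months.

175 months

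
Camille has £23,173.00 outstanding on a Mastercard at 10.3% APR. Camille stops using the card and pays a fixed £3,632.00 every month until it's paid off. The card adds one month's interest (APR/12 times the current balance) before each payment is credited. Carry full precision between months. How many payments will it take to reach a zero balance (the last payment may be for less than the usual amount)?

7 payments

Monthly rate r = 10.3%/12 = 0.858333% = 0.00858333.
Recurrence: B ← B·(1+r) − £3,632.00.
Month 1: interest £198.90; balance after payment £19,739.90.
Month 2: interest £169.43; balance after payment £16,277.34.
Closed form: n = −ln(1 − rB₀/P)/ln(1+r) = −ln(0.94524)/ln(1.00858) ≈ 6.590, so the balance reaches zero during payment 7.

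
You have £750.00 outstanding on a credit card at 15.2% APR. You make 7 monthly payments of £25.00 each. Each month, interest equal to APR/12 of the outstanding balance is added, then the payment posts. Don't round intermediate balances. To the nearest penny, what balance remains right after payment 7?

£637.29

Monthly rate r = 15.2%/12 = 1.26667% = 0.0126667.
Each month: B ← B·(1+r) − £25.00.
Month 1: interest £9.50; balance after payment £734.50.
Month 2: interest £9.30; balance after payment £718.80.
Month 3: interest £9.10; balance after payment £702.91.
Month 4: interest £8.90; balance after payment £686.81.
Month 5: interest £8.70; balance after payment £670.51.
Month 6: interest £8.49; balance after payment £654.00.
Month 7: interest £8.28; balance after payment £637.29.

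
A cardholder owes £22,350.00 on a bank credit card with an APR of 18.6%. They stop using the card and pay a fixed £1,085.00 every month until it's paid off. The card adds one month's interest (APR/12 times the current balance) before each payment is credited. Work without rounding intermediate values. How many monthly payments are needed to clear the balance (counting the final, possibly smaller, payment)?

26 months

Monthly rate r = 18.6%/12 = 1.55% = 0.0155.
Recurrence: B ← B·(1+r) − £1,085.00.
Month 1: interest £346.43; balance after payment £21,611.42.
Month 2: interest £334.98; balance after payment £20,861.40.
Closed form: n = −ln(1 − rB₀/P)/ln(1+r) = −ln(0.68071)/ln(1.0155) ≈ 25.006, so the balance reaches zero during payment 26.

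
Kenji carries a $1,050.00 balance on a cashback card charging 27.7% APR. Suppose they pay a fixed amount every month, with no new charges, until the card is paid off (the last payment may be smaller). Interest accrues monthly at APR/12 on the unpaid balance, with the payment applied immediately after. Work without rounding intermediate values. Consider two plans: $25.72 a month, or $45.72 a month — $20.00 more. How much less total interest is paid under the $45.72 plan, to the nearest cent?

$1,702.82

Monthly rate r = 27.7%/12 = 2.30833% = 0.0230833.
At $25.72/mo: n = ⌈−ln(1 − rB₀/P)/ln(1+r)⌉ = 126 payments (last $1.05); total interest = total paid − $1,050.00 = $2,166.05.
At $45.72/mo: 34 payments (last $4.47); total interest $463.23.
Interest saved = $2,166.05 − $463.23 = $1,702.82.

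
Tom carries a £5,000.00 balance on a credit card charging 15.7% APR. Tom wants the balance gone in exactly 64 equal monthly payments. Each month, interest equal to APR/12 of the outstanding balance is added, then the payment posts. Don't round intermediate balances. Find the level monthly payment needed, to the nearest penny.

£115.83

Monthly rate r = 15.7%/12 = 1.30833% = 0.0130833.
Level-payment amortization: P = B₀·r / (1 − (1+r)^(−n)) = 5000.00·0.0130833 / (1 − 1.01308^(−64)).
Denominator 1 − (1+r)^(−64) = 0.564779766.
P = 65.4167 / 0.564779766 ≈ 115.83.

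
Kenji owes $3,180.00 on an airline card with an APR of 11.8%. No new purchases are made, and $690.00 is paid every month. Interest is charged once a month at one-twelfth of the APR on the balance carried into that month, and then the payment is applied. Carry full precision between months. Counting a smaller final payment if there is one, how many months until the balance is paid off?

5 payments

Monthly rate r = 11.8%/12 = 0.983333% = 0.00983333.
Recurrence: B ← B·(1+r) − $690.00.
Month 1: interest $31.27; balance after payment $2,521.27.
Month 2: interest $24.79; balance after payment $1,856.06.
Month 3: interest $18.25; balance after payment $1,184.31.
Month 4: interest $11.65; balance after payment $505.96.
Month 5: interest $4.98; balance after payment $0.00.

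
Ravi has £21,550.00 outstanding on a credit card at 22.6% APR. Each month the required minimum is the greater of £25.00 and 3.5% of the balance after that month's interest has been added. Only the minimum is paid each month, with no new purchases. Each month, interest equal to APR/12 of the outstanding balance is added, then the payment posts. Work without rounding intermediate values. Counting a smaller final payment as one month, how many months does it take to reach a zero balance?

Monthly rate r = 22.6%/12 = 1.88333% = 0.0188333.
While 3.5% of the post-interest balance exceeds £25.00, each month B ← (B·(1+r))·(1 − 0.035), i.e. B shrinks by the factor (1+r)·0.965 = 0.98317.
This holds for months 1–202. Entering month 203 the balance is £699.52; 3.5% of the post-interest balance is now below £25.00, so the flat £25.00 minimum applies from here.
From month 203 a fixed £25.00 at rate r clears £699.52 in 41 more payments. Total: 202 + 41 = 243 months.

243 months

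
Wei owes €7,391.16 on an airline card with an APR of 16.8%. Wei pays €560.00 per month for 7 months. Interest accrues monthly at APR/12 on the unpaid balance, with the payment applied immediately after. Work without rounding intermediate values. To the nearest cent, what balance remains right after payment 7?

€4,058.10

Monthly rate r = 16.8%/12 = 1.4% = 0.014.
Each month: B ← B·(1+r) − €560.00.
Month 1: interest €103.48; balance after payment €6,934.64.
Month 2: interest €97.08; balance after payment €6,471.72.
Month 3: interest €90.60; balance after payment €6,002.33.
Month 4: interest €84.03; balance after payment €5,526.36.
Month 5: interest €77.37; balance after payment €5,043.73.
Month 6: interest €70.61; balance after payment €4,554.34.
Month 7: interest €63.76; balance after payment €4,058.10.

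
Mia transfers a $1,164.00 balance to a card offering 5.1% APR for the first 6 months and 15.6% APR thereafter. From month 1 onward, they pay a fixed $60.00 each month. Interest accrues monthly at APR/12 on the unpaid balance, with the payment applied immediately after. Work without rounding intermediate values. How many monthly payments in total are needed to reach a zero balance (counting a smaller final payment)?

22 payments

Promo months 1–6 at r₀ = 5.1%/12 = 0.00425; months 7+ at r₁ = 15.6%/12 = 0.013.
After month 6: iterate B ← B·(1+r₀) − $60.00 for 6 months → $830.15.
Then at r₁ with $60.00/mo: n₂ = −ln(1 − r₁·B/P)/ln(1+r₁) ≈ 15.35 → 16 more payments.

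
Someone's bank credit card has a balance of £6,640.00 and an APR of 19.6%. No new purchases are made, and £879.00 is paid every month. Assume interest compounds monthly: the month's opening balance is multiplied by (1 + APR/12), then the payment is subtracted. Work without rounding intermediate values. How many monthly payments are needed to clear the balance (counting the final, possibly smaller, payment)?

9 months

Monthly rate r = 19.6%/12 = 1.63333% = 0.0163333.
Recurrence: B ← B·(1+r) − £879.00.
Month 1: interest £108.45; balance after payment £5,869.45.
Month 2: interest £95.87; balance after payment £5,086.32.
Closed form: n = −ln(1 − rB₀/P)/ln(1+r) = −ln(0.87662)/ln(1.01633) ≈ 8.128, so the balance reaches zero during payment 9.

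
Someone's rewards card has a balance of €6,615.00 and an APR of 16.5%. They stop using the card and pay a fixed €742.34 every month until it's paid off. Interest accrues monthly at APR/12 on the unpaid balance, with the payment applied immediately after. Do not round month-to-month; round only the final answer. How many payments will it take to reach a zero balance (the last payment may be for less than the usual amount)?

Monthly rate r = 16.5%/12 = 1.375% = 0.01375.
Recurrence: B ← B·(1+r) − €742.34.
Month 1: interest €90.96; balance after payment €5,963.62.
Month 2: interest €82.00; balance after payment €5,303.28.
Closed form: n = −ln(1 − rB₀/P)/ln(1+r) = −ln(0.87747)/ln(1.01375) ≈ 9.571, so the balance reaches zero during payment 10.

10 payments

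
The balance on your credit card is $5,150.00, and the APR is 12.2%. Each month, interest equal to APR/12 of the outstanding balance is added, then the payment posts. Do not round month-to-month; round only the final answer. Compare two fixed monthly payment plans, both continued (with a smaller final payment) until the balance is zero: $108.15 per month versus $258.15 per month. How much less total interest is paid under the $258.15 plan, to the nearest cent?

$1,291.66

Monthly rate r = 12.2%/12 = 1.01667% = 0.0101667.
At $108.15/mo: n = ⌈−ln(1 − rB₀/P)/ln(1+r)⌉ = 66 payments (last $47.16); total interest = total paid − $5,150.00 = $1,926.91.
At $258.15/mo: 23 payments (last $105.95); total interest $635.25.
Interest saved = $1,926.91 − $635.25 = $1,291.66.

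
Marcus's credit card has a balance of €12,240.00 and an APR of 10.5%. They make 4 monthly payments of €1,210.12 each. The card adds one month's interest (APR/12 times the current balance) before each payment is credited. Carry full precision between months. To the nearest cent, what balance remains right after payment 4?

Monthly rate r = 10.5%/12 = 0.875% = 0.00875.
Each month: B ← B·(1+r) − €1,210.12.
Month 1: interest €107.10; balance after payment €11,136.98.
Month 2: interest €97.45; balance after payment €10,024.31.
Month 3: interest €87.71; balance after payment €8,901.90.
Month 4: interest €77.89; balance after payment €7,769.67.

€7,769.67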